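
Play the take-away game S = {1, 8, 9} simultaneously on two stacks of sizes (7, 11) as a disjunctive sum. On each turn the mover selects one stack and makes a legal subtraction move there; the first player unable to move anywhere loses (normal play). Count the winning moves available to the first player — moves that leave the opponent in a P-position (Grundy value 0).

1

All stacks use S = {1, 8, 9}:
G(0) = 0
G(1) = mex{0} = 1
G(2) = mex{1} = 0
G(3) = mex{0} = 1
G(4) = mex{1} = 0
G(5) = mex{0} = 1
G(6) = mex{1} = 0
G(7) = mex{0} = 1
G(8) = mex{1,0} = 2
G(9) = mex{2,1,0} = 3
G(10) = mex{3,0,1} = 2
G(11) = mex{2,1,0} = 3
Stack A: G(7) = 1.
Stack B: G(11) = 3.
Combined Grundy value = 1 ⊕ 3 = 2.
A winning move leaves total XOR = 0, i.e. changes one component's Grundy value g to g ⊕ X where X is the current total.
Stack A: need g' = 1⊕2 = 3. Options: 7−1→G=0. Hits: 0.
Stack B: need g' = 3⊕2 = 1. Options: 11−1→G=2, 11−8→G=1, 11−9→G=0. Hits: 1.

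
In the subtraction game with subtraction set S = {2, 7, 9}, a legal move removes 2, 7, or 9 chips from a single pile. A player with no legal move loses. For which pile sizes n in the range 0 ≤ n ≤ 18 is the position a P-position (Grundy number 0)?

0, 1, 4, 5, 15, 16

n :  0  1  2  3  4  5  6  7  8  9 10 11 12 13 14 15 16 17 18
G :  0  0  1  1  0  0  1  1  2  2  3  3  2  2  3  0  0  1  1
P-positions are exactly the n with G(n) = 0.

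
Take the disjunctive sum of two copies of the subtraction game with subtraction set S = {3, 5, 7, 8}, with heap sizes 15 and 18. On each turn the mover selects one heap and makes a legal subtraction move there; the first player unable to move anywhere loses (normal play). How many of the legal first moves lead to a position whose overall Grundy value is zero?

3

All heaps use S = {3, 5, 7, 8}:
G(0) = 0
G(1) = mex{} = 0
G(2) = mex{} = 0
G(3) = mex{0} = 1
G(4) = mex{0} = 1
G(5) = mex{0,0} = 1
G(6) = mex{1,0} = 2
G(7) = mex{1,0,0} = 2
G(8) = mex{1,1,0,0} = 2
G(9) = mex{2,1,0,0} = 3
G(10) = mex{2,1,1,0} = 3
G(11) = mex{2,2,1,1} = 0
G(12) = mex{3,2,1,1} = 0
G(13) = mex{3,2,2,1} = 0
G(14) = mex{0,3,2,2} = 1
G(15) = mex{0,3,2,2} = 1
G(16) = mex{0,0,3,2} = 1
G(17) = mex{1,0,3,3} = 2
G(18) = mex{1,0,0,3} = 2
Heap A: G(15) = 1.
Heap B: G(18) = 2.
Combined Grundy value = 1 ⊕ 2 = 3.
A winning move leaves total XOR = 0, i.e. changes one component's Grundy value g to g ⊕ X where X is the current total.
Heap A: need g' = 1⊕3 = 2. Options: 15−3→G=0, 15−5→G=3, 15−7→G=2, 15−8→G=2. Hits: 2.
Heap B: need g' = 2⊕3 = 1. Options: 18−3→G=1, 18−5→G=0, 18−7→G=0, 18−8→G=3. Hits: 1.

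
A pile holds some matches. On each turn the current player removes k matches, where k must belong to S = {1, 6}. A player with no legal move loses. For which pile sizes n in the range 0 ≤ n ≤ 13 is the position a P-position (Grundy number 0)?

0, 2, 4, 7, 9, 11

n :  0  1  2  3  4  5  6  7  8  9 10 11 12 13
G :  0  1  0  1  0  1  2  0  1  0  1  0  1  2
P-positions are exactly the n with G(n) = 0.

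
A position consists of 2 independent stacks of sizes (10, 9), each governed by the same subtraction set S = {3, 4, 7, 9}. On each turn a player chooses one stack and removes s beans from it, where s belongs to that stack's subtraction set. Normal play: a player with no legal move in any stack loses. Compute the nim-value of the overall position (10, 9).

All stacks use S = {3, 4, 7, 9}:
n :  0  1  2  3  4  5  6  7  8  9 10
G :  0  0  0  1  1  1  2  2  2  3  3
Stack A: G(10) = 3.
Stack B: G(9) = 3.
Combined Grundy value = 3 ⊕ 3 = 0.

0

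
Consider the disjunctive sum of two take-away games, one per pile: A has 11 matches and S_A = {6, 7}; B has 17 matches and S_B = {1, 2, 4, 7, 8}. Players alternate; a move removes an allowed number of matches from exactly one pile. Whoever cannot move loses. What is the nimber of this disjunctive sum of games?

3

Pile A, S = {6, 7}:
n :  0  1  2  3  4  5  6  7  8  9 10 11
G :  0  0  0  0  0  0  1  1  1  1  1  1
G_A(11) = 1.
Pile B, S = {1, 2, 4, 7, 8}:
G(0) = 0
G(1) = mex{0} = 1
G(2) = mex{1,0} = 2
G(3) = mex{2,1} = 0
G(4) = mex{0,2,0} = 1
G(5) = mex{1,0,1} = 2
G(6) = mex{2,1,2} = 0
G(7) = mex{0,2,0,0} = 1
G(8) = mex{1,0,1,1,0} = 2
G(9) = mex{2,1,2,2,1} = 0
G(10) = mex{0,2,0,0,2} = 1
G(11) = mex{1,0,1,1,0} = 2
G(12) = mex{2,1,2,2,1} = 0
G(13) = mex{0,2,0,0,2} = 1
G(14) = mex{1,0,1,1,0} = 2
G(15) = mex{2,1,2,2,1} = 0
G(16) = mex{0,2,0,0,2} = 1
G(17) = mex{1,0,1,1,0} = 2
G_B(17) = 2.
Combined Grundy value = 1 ⊕ 2 = 3.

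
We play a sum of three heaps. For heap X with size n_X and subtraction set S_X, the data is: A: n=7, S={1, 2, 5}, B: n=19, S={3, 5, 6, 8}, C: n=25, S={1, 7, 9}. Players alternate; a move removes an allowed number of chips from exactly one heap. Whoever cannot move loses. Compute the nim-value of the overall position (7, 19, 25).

2

Heap A, S = {1, 2, 5}:
n : 0 1 2 3 4 5 6 7
G : 0 1 2 0 1 2 0 1
G_A(7) = 1.
Heap B, S = {3, 5, 6, 8}:
n :  0  1  2  3  4  5  6  7  8  9 10 11 12 13 14 15 16 17 18 19
G :  0  0  0  1  1  1  2  2  2  3  3  0  0  0  1  1  1  2  2  2
G_B(19) = 2.
Heap C, S = {1, 7, 9}:
G(0) = 0
G(1) = mex{0} = 1
G(2) = mex{1} = 0
G(3) = mex{0} = 1
G(4) = mex{1} = 0
G(5) = mex{0} = 1
G(6) = mex{1} = 0
G(7) = mex{0,0} = 1
G(8) = mex{1,1} = 0
G(9) = mex{0,0,0} = 1
G(10) = mex{1,1,1} = 0
G(11) = mex{0,0,0} = 1
G(12) = mex{1,1,1} = 0
G(13) = mex{0,0,0} = 1
G(14) = mex{1,1,1} = 0
G(15) = mex{0,0,0} = 1
G(16) = mex{1,1,1} = 0
G(17) = mex{0,0,0} = 1
G(18) = mex{1,1,1} = 0
G(19) = mex{0,0,0} = 1
G(20) = mex{1,1,1} = 0
G(21) = mex{0,0,0} = 1
G(22) = mex{1,1,1} = 0
G(23) = mex{0,0,0} = 1
G(24) = mex{1,1,1} = 0
G(25) = mex{0,0,0} = 1
G_C(25) = 1.
Combined Grundy value = 1 ⊕ 2 ⊕ 1 = 2.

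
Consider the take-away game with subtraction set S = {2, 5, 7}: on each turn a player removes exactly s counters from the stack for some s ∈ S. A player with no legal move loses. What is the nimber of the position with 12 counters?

G(0) = 0
G(1) = mex{} = 0
G(2) = mex{0} = 1
G(3) = mex{0} = 1
G(4) = mex{1} = 0
G(5) = mex{1,0} = 2
G(6) = mex{0,0} = 1
G(7) = mex{2,1,0} = 3
G(8) = mex{1,1,0} = 2
G(9) = mex{3,0,1} = 2
G(10) = mex{2,2,1} = 0
G(11) = mex{2,1,0} = 3
G(12) = mex{0,3,2} = 1

1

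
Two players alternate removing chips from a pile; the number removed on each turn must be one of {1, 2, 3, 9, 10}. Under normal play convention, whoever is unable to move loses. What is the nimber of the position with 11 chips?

n :  0  1  2  3  4  5  6  7  8  9 10 11
G :  0  1  2  3  0  1  2  3  0  1  2  3

3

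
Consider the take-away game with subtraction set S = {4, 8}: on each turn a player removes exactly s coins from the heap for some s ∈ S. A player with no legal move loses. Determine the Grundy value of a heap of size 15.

0

G(0) = 0
G(1) = mex{} = 0
G(2) = mex{} = 0
G(3) = mex{} = 0
G(4) = mex{0} = 1
G(5) = mex{0} = 1
G(6) = mex{0} = 1
G(7) = mex{0} = 1
G(8) = mex{1,0} = 2
G(9) = mex{1,0} = 2
G(10) = mex{1,0} = 2
G(11) = mex{1,0} = 2
G(12) = mex{2,1} = 0
G(13) = mex{2,1} = 0
G(14) = mex{2,1} = 0
G(15) = mex{2,1} = 0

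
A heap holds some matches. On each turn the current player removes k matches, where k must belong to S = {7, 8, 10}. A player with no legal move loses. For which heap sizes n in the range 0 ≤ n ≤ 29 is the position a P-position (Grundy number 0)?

n :  0  1  2  3  4  5  6  7  8  9 10 11 12 13 14 15 16 17 18 19 20 21 22 23 24 25 26 27 28 29
G :  0  0  0  0  0  0  0  1  1  1  1  1  1  1  2  2  2  0  0  0  0  0  0  0  1  1  1  1  1  1
P-positions are exactly the n with G(n) = 0.

0, 1, 2, 3, 4, 5, 6, 17, 18, 19, 20, 21, 22, 23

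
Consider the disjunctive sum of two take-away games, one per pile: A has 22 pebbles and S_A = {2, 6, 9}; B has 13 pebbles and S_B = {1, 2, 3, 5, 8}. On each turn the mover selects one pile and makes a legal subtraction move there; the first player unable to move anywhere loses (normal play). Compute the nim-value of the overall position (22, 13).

Pile A, S = {2, 6, 9}:
G(0) = 0
G(1) = mex{} = 0
G(2) = mex{0} = 1
G(3) = mex{0} = 1
G(4) = mex{1} = 0
G(5) = mex{1} = 0
G(6) = mex{0,0} = 1
G(7) = mex{0,0} = 1
G(8) = mex{1,1} = 0
G(9) = mex{1,1,0} = 2
G(10) = mex{0,0,0} = 1
G(11) = mex{2,0,1} = 3
G(12) = mex{1,1,1} = 0
G(13) = mex{3,1,0} = 2
G(14) = mex{0,0,0} = 1
G(15) = mex{2,2,1} = 0
G(16) = mex{1,1,1} = 0
G(17) = mex{0,3,0} = 1
G(18) = mex{0,0,2} = 1
G(19) = mex{1,2,1} = 0
G(20) = mex{1,1,3} = 0
G(21) = mex{0,0,0} = 1
G(22) = mex{0,0,2} = 1
G_A(22) = 1.
Pile B, S = {1, 2, 3, 5, 8}:
n :  0  1  2  3  4  5  6  7  8  9 10 11 12 13
G :  0  1  2  3  0  1  2  3  4  5  0  1  2  3
G_B(13) = 3.
Combined Grundy value = 1 ⊕ 3 = 2.

2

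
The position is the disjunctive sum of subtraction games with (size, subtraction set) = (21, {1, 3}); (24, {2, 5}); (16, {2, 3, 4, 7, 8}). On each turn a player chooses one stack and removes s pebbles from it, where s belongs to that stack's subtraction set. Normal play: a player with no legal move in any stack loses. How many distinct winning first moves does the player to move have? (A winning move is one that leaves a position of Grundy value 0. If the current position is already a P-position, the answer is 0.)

1

Stack A, S = {1, 3}:
G(0) = 0
G(1) = mex{0} = 1
G(2) = mex{1} = 0
G(3) = mex{0,0} = 1
G(4) = mex{1,1} = 0
G(5) = mex{0,0} = 1
G(6) = mex{1,1} = 0
G(7) = mex{0,0} = 1
G(8) = mex{1,1} = 0
G(9) = mex{0,0} = 1
G(10) = mex{1,1} = 0
G(11) = mex{0,0} = 1
G(12) = mex{1,1} = 0
G(13) = mex{0,0} = 1
G(14) = mex{1,1} = 0
G(15) = mex{0,0} = 1
G(16) = mex{1,1} = 0
G(17) = mex{0,0} = 1
G(18) = mex{1,1} = 0
G(19) = mex{0,0} = 1
G(20) = mex{1,1} = 0
G(21) = mex{0,0} = 1
G_A(21) = 1.
Stack B, S = {2, 5}:
G(0) = 0
G(1) = mex{} = 0
G(2) = mex{0} = 1
G(3) = mex{0} = 1
G(4) = mex{1} = 0
G(5) = mex{1,0} = 2
G(6) = mex{0,0} = 1
G(7) = mex{2,1} = 0
G(8) = mex{1,1} = 0
G(9) = mex{0,0} = 1
G(10) = mex{0,2} = 1
G(11) = mex{1,1} = 0
G(12) = mex{1,0} = 2
G(13) = mex{0,0} = 1
G(14) = mex{2,1} = 0
G(15) = mex{1,1} = 0
G(16) = mex{0,0} = 1
G(17) = mex{0,2} = 1
G(18) = mex{1,1} = 0
G(19) = mex{1,0} = 2
G(20) = mex{0,0} = 1
G(21) = mex{2,1} = 0
G(22) = mex{1,1} = 0
G(23) = mex{0,0} = 1
G(24) = mex{0,2} = 1
G_B(24) = 1.
Stack C, S = {2, 3, 4, 7, 8}:
n :  0  1  2  3  4  5  6  7  8  9 10 11 12 13 14 15 16
G :  0  0  1  1  2  2  0  3  1  4  2  0  0  1  1  2  2
G_C(16) = 2.
Combined Grundy value = 1 ⊕ 1 ⊕ 2 = 2.
A winning move leaves total XOR = 0, i.e. changes one component's Grundy value g to g ⊕ X where X is the current total.
Stack A: need g' = 1⊕2 = 3. Options: 21−1→G=0, 21−3→G=0. Hits: 0.
Stack B: need g' = 1⊕2 = 3. Options: 24−2→G=0, 24−5→G=2. Hits: 0.
Stack C: need g' = 2⊕2 = 0. Options: 16−2→G=1, 16−3→G=1, 16−4→G=0, 16−7→G=4, 16−8→G=1. Hits: 1.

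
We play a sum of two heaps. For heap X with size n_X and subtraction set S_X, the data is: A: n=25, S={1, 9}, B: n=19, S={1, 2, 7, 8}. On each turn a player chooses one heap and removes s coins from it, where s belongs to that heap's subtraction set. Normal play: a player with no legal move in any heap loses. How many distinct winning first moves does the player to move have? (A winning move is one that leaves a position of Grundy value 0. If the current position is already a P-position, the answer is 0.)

0

Heap A, S = {1, 9}:
n :  0  1  2  3  4  5  6  7  8  9 10 11 12 13 14 15 16 17 18 19 20 21 22 23 24 25
G :  0  1  0  1  0  1  0  1  0  1  0  1  0  1  0  1  0  1  0  1  0  1  0  1  0  1
G_A(25) = 1.
Heap B, S = {1, 2, 7, 8}:
G(0) = 0
G(1) = mex{0} = 1
G(2) = mex{1,0} = 2
G(3) = mex{2,1} = 0
G(4) = mex{0,2} = 1
G(5) = mex{1,0} = 2
G(6) = mex{2,1} = 0
G(7) = mex{0,2,0} = 1
G(8) = mex{1,0,1,0} = 2
G(9) = mex{2,1,2,1} = 0
G(10) = mex{0,2,0,2} = 1
G(11) = mex{1,0,1,0} = 2
G(12) = mex{2,1,2,1} = 0
G(13) = mex{0,2,0,2} = 1
G(14) = mex{1,0,1,0} = 2
G(15) = mex{2,1,2,1} = 0
G(16) = mex{0,2,0,2} = 1
G(17) = mex{1,0,1,0} = 2
G(18) = mex{2,1,2,1} = 0
G(19) = mex{0,2,0,2} = 1
G_B(19) = 1.
Combined Grundy value = 1 ⊕ 1 = 0.
A winning move leaves total XOR = 0, i.e. changes one component's Grundy value g to g ⊕ X where X is the current total.
Heap A: target g' = 1⊕0 = 1, but every legal move changes the Grundy value (mex property), so 0 moves.
Heap B: target g' = 1⊕0 = 1, but every legal move changes the Grundy value (mex property), so 0 moves.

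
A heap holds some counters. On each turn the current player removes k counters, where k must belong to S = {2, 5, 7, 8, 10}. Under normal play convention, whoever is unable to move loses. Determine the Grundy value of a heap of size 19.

n :  0  1  2  3  4  5  6  7  8  9 10 11 12 13 14 15 16 17 18 19
G :  0  0  1  1  0  2  1  3  2  2  3  3  4  0  5  1  0  0  1  1

1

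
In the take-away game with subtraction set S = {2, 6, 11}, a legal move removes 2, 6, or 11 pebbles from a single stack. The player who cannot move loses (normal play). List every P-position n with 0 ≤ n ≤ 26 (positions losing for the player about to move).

0, 1, 4, 5, 8, 9, 13, 17, 18, 21, 22, 25, 26

n :  0  1  2  3  4  5  6  7  8  9 10 11 12 13 14 15 16 17 18 19 20 21 22 23 24 25 26
G :  0  0  1  1  0  0  1  1  0  0  1  1  2  0  3  1  2  0  0  1  1  0  0  1  1  0  0
P-positions are exactly the n with G(n) = 0.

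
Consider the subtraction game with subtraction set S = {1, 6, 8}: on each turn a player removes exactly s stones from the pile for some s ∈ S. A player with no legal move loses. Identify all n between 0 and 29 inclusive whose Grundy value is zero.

0, 2, 4, 7, 9, 11, 14, 16, 18, 21, 23, 25, 28

n :  0  1  2  3  4  5  6  7  8  9 10 11 12 13 14 15 16 17 18 19 20 21 22 23 24 25 26 27 28 29
G :  0  1  0  1  0  1  2  0  1  0  1  0  1  2  0  1  0  1  0  1  2  0  1  0  1  0  1  2  0  1
P-positions are exactly the n with G(n) = 0.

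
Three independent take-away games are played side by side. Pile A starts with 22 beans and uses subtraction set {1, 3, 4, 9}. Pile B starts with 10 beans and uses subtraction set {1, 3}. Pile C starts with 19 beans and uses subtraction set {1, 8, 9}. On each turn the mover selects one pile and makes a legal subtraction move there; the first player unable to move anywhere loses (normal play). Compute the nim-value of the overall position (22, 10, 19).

Pile A, S = {1, 3, 4, 9}:
n :  0  1  2  3  4  5  6  7  8  9 10 11 12 13 14 15 16 17 18 19 20 21 22
G :  0  1  0  1  2  3  2  0  1  4  3  2  0  1  0  1  2  3  2  0  1  4  3
G_A(22) = 3.
Pile B, S = {1, 3}:
G(0) = 0
G(1) = mex{0} = 1
G(2) = mex{1} = 0
G(3) = mex{0,0} = 1
G(4) = mex{1,1} = 0
G(5) = mex{0,0} = 1
G(6) = mex{1,1} = 0
G(7) = mex{0,0} = 1
G(8) = mex{1,1} = 0
G(9) = mex{0,0} = 1
G(10) = mex{1,1} = 0
G_B(10) = 0.
Pile C, S = {1, 8, 9}:
G(0) = 0
G(1) = mex{0} = 1
G(2) = mex{1} = 0
G(3) = mex{0} = 1
G(4) = mex{1} = 0
G(5) = mex{0} = 1
G(6) = mex{1} = 0
G(7) = mex{0} = 1
G(8) = mex{1,0} = 2
G(9) = mex{2,1,0} = 3
G(10) = mex{3,0,1} = 2
G(11) = mex{2,1,0} = 3
G(12) = mex{3,0,1} = 2
G(13) = mex{2,1,0} = 3
G(14) = mex{3,0,1} = 2
G(15) = mex{2,1,0} = 3
G(16) = mex{3,2,1} = 0
G(17) = mex{0,3,2} = 1
G(18) = mex{1,2,3} = 0
G(19) = mex{0,3,2} = 1
G_C(19) = 1.
Combined Grundy value = 3 ⊕ 0 ⊕ 1 = 2.

2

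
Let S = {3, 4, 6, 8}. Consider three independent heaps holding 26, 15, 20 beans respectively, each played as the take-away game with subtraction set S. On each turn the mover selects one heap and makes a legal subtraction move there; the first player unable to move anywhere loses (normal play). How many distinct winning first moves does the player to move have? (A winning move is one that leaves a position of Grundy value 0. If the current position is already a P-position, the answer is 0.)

3

All heaps use S = {3, 4, 6, 8}:
G(0) = 0
G(1) = mex{} = 0
G(2) = mex{} = 0
G(3) = mex{0} = 1
G(4) = mex{0,0} = 1
G(5) = mex{0,0} = 1
G(6) = mex{1,0,0} = 2
G(7) = mex{1,1,0} = 2
G(8) = mex{1,1,0,0} = 2
G(9) = mex{2,1,1,0} = 3
G(10) = mex{2,2,1,0} = 3
G(11) = mex{2,2,1,1} = 0
G(12) = mex{3,2,2,1} = 0
G(13) = mex{3,3,2,1} = 0
G(14) = mex{0,3,2,2} = 1
G(15) = mex{0,0,3,2} = 1
G(16) = mex{0,0,3,2} = 1
G(17) = mex{1,0,0,3} = 2
G(18) = mex{1,1,0,3} = 2
G(19) = mex{1,1,0,0} = 2
G(20) = mex{2,1,1,0} = 3
G(21) = mex{2,2,1,0} = 3
G(22) = mex{2,2,1,1} = 0
G(23) = mex{3,2,2,1} = 0
G(24) = mex{3,3,2,1} = 0
G(25) = mex{0,3,2,2} = 1
G(26) = mex{0,0,3,2} = 1
Heap A: G(26) = 1.
Heap B: G(15) = 1.
Heap C: G(20) = 3.
Combined Grundy value = 1 ⊕ 1 ⊕ 3 = 3.
A winning move leaves total XOR = 0, i.e. changes one component's Grundy value g to g ⊕ X where X is the current total.
Heap A: need g' = 1⊕3 = 2. Options: 26−3→G=0, 26−4→G=0, 26−6→G=3, 26−8→G=2. Hits: 1.
Heap B: need g' = 1⊕3 = 2. Options: 15−3→G=0, 15−4→G=0, 15−6→G=3, 15−8→G=2. Hits: 1.
Heap C: need g' = 3⊕3 = 0. Options: 20−3→G=2, 20−4→G=1, 20−6→G=1, 20−8→G=0. Hits: 1.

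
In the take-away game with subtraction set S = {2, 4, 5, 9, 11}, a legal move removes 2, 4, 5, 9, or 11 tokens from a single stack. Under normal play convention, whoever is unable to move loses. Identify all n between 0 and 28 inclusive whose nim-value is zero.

0, 1, 7, 8, 14, 15, 21, 22, 28

G(0) = 0
G(1) = mex{} = 0
G(2) = mex{0} = 1
G(3) = mex{0} = 1
G(4) = mex{1,0} = 2
G(5) = mex{1,0,0} = 2
G(6) = mex{2,1,0} = 3
G(7) = mex{2,1,1} = 0
G(8) = mex{3,2,1} = 0
G(9) = mex{0,2,2,0} = 1
G(10) = mex{0,3,2,0} = 1
G(11) = mex{1,0,3,1,0} = 2
G(12) = mex{1,0,0,1,0} = 2
G(13) = mex{2,1,0,2,1} = 3
G(14) = mex{2,1,1,2,1} = 0
G(15) = mex{3,2,1,3,2} = 0
G(16) = mex{0,2,2,0,2} = 1
G(17) = mex{0,3,2,0,3} = 1
G(18) = mex{1,0,3,1,0} = 2
G(19) = mex{1,0,0,1,0} = 2
G(20) = mex{2,1,0,2,1} = 3
G(21) = mex{2,1,1,2,1} = 0
G(22) = mex{3,2,1,3,2} = 0
G(23) = mex{0,2,2,0,2} = 1
G(24) = mex{0,3,2,0,3} = 1
G(25) = mex{1,0,3,1,0} = 2
G(26) = mex{1,0,0,1,0} = 2
G(27) = mex{2,1,0,2,1} = 3
G(28) = mex{2,1,1,2,1} = 0
P-positions are exactly the n with G(n) = 0.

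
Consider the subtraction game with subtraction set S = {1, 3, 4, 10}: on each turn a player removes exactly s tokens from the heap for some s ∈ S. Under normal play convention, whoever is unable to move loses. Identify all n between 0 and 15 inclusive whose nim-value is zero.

G(0) = 0
G(1) = mex{0} = 1
G(2) = mex{1} = 0
G(3) = mex{0,0} = 1
G(4) = mex{1,1,0} = 2
G(5) = mex{2,0,1} = 3
G(6) = mex{3,1,0} = 2
G(7) = mex{2,2,1} = 0
G(8) = mex{0,3,2} = 1
G(9) = mex{1,2,3} = 0
G(10) = mex{0,0,2,0} = 1
G(11) = mex{1,1,0,1} = 2
G(12) = mex{2,0,1,0} = 3
G(13) = mex{3,1,0,1} = 2
G(14) = mex{2,2,1,2} = 0
G(15) = mex{0,3,2,3} = 1
P-positions are exactly the n with G(n) = 0.

0, 2, 7, 9, 14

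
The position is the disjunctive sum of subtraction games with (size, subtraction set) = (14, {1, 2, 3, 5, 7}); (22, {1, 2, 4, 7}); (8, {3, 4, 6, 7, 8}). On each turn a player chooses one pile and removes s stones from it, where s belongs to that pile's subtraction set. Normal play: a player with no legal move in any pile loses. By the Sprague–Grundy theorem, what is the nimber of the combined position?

Pile A, S = {1, 2, 3, 5, 7}:
n :  0  1  2  3  4  5  6  7  8  9 10 11 12 13 14
G :  0  1  2  3  0  1  2  3  0  1  2  3  0  1  2
G_A(14) = 2.
Pile B, S = {1, 2, 4, 7}:
n :  0  1  2  3  4  5  6  7  8  9 10 11 12 13 14 15 16 17 18 19 20 21 22
G :  0  1  2  0  1  2  0  1  2  0  1  2  0  1  2  0  1  2  0  1  2  0  1
G_B(22) = 1.
Pile C, S = {3, 4, 6, 7, 8}:
n : 0 1 2 3 4 5 6 7 8
G : 0 0 0 1 1 1 2 2 2
G_C(8) = 2.
Combined Grundy value = 2 ⊕ 1 ⊕ 2 = 1.

1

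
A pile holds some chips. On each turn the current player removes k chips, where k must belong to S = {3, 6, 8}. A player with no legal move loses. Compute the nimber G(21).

3

n :  0  1  2  3  4  5  6  7  8  9 10 11 12 13 14 15 16 17 18 19 20 21
G :  0  0  0  1  1  1  2  2  2  3  3  0  0  0  1  1  1  2  2  2  3  3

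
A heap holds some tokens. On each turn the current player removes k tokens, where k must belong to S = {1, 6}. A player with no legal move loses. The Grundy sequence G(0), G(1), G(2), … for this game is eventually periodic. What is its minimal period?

7

G(0) = 0
G(1) = mex{0} = 1
G(2) = mex{1} = 0
G(3) = mex{0} = 1
G(4) = mex{1} = 0
G(5) = mex{0} = 1
G(6) = mex{1,0} = 2
G(7) = mex{2,1} = 0
G(8) = mex{0,0} = 1
G(9) = mex{1,1} = 0
G(10) = mex{0,0} = 1
G(11) = mex{1,1} = 0
G(12) = mex{0,2} = 1
G(13) = mex{1,0} = 2
G(14) = mex{2,1} = 0
G(15) = mex{0,0} = 1
G(n+7) = G(n) holds for n = 0,…,5 (a full window of length max(S) = 6), so the sequence is purely periodic with period 7.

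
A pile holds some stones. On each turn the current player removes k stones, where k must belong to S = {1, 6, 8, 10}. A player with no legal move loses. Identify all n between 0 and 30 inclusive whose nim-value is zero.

n :  0  1  2  3  4  5  6  7  8  9 10 11 12 13 14 15 16 17 18 19 20 21 22 23 24 25 26 27 28 29 30
G :  0  1  0  1  0  1  2  0  1  0  1  0  1  2  3  2  0  1  0  1  0  1  2  0  1  0  1  0  1  2  3
P-positions are exactly the n with G(n) = 0.

0, 2, 4, 7, 9, 11, 16, 18, 20, 23, 25, 27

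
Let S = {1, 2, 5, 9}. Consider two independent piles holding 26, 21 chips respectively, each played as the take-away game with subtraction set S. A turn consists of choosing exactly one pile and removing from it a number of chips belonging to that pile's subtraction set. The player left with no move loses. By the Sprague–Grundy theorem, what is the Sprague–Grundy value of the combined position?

1

All piles use S = {1, 2, 5, 9}:
n :  0  1  2  3  4  5  6  7  8  9 10 11 12 13 14 15 16 17 18 19 20 21 22 23 24 25 26
G :  0  1  2  0  1  2  0  1  2  3  0  1  2  0  1  2  0  1  2  3  0  1  2  0  1  2  0
Pile A: G(26) = 0.
Pile B: G(21) = 1.
Combined Grundy value = 0 ⊕ 1 = 1.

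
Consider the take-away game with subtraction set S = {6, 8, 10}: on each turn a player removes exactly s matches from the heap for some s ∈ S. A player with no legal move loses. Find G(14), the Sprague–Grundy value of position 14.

G(0) = 0
G(1) = mex{} = 0
G(2) = mex{} = 0
G(3) = mex{} = 0
G(4) = mex{} = 0
G(5) = mex{} = 0
G(6) = mex{0} = 1
G(7) = mex{0} = 1
G(8) = mex{0,0} = 1
G(9) = mex{0,0} = 1
G(10) = mex{0,0,0} = 1
G(11) = mex{0,0,0} = 1
G(12) = mex{1,0,0} = 2
G(13) = mex{1,0,0} = 2
G(14) = mex{1,1,0} = 2

2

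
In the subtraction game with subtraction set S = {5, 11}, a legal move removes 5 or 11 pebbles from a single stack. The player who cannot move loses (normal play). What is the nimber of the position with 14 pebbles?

G(0) = 0
G(1) = mex{} = 0
G(2) = mex{} = 0
G(3) = mex{} = 0
G(4) = mex{} = 0
G(5) = mex{0} = 1
G(6) = mex{0} = 1
G(7) = mex{0} = 1
G(8) = mex{0} = 1
G(9) = mex{0} = 1
G(10) = mex{1} = 0
G(11) = mex{1,0} = 2
G(12) = mex{1,0} = 2
G(13) = mex{1,0} = 2
G(14) = mex{1,0} = 2

2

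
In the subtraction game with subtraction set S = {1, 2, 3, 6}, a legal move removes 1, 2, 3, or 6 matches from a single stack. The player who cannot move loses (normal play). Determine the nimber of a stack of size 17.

G(0) = 0
G(1) = mex{0} = 1
G(2) = mex{1,0} = 2
G(3) = mex{2,1,0} = 3
G(4) = mex{3,2,1} = 0
G(5) = mex{0,3,2} = 1
G(6) = mex{1,0,3,0} = 2
G(7) = mex{2,1,0,1} = 3
G(8) = mex{3,2,1,2} = 0
G(9) = mex{0,3,2,3} = 1
G(10) = mex{1,0,3,0} = 2
G(11) = mex{2,1,0,1} = 3
G(12) = mex{3,2,1,2} = 0
G(13) = mex{0,3,2,3} = 1
G(14) = mex{1,0,3,0} = 2
G(15) = mex{2,1,0,1} = 3
G(16) = mex{3,2,1,2} = 0
G(17) = mex{0,3,2,3} = 1

1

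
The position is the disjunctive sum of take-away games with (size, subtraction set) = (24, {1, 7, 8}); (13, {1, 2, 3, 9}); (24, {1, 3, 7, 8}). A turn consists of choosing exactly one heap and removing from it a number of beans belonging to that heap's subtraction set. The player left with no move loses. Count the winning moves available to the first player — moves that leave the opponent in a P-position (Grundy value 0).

Heap A, S = {1, 7, 8}:
n :  0  1  2  3  4  5  6  7  8  9 10 11 12 13 14 15 16 17 18 19 20 21 22 23 24
G :  0  1  0  1  0  1  0  1  2  3  2  3  2  3  2  0  1  0  1  0  1  0  1  2  3
G_A(24) = 3.
Heap B, S = {1, 2, 3, 9}:
n :  0  1  2  3  4  5  6  7  8  9 10 11 12 13
G :  0  1  2  3  0  1  2  3  0  1  2  3  0  1
G_B(13) = 1.
Heap C, S = {1, 3, 7, 8}:
n :  0  1  2  3  4  5  6  7  8  9 10 11 12 13 14 15 16 17 18 19 20 21 22 23 24
G :  0  1  0  1  0  1  0  1  2  3  2  3  2  3  2  0  1  0  1  0  1  0  1  2  3
G_C(24) = 3.
Combined Grundy value = 3 ⊕ 1 ⊕ 3 = 1.
A winning move leaves total XOR = 0, i.e. changes one component's Grundy value g to g ⊕ X where X is the current total.
Heap A: need g' = 3⊕1 = 2. Options: 24−1→G=2, 24−7→G=0, 24−8→G=1. Hits: 1.
Heap B: need g' = 1⊕1 = 0. Options: 13−1→G=0, 13−2→G=3, 13−3→G=2, 13−9→G=0. Hits: 2.
Heap C: need g' = 3⊕1 = 2. Options: 24−1→G=2, 24−3→G=0, 24−7→G=0, 24−8→G=1. Hits: 1.

4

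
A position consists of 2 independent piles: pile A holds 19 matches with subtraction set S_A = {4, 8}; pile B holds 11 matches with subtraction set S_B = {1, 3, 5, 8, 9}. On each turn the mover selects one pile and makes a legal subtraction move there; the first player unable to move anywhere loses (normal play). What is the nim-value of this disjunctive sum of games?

Pile A, S = {4, 8}:
G(0) = 0
G(1) = mex{} = 0
G(2) = mex{} = 0
G(3) = mex{} = 0
G(4) = mex{0} = 1
G(5) = mex{0} = 1
G(6) = mex{0} = 1
G(7) = mex{0} = 1
G(8) = mex{1,0} = 2
G(9) = mex{1,0} = 2
G(10) = mex{1,0} = 2
G(11) = mex{1,0} = 2
G(12) = mex{2,1} = 0
G(13) = mex{2,1} = 0
G(14) = mex{2,1} = 0
G(15) = mex{2,1} = 0
G(16) = mex{0,2} = 1
G(17) = mex{0,2} = 1
G(18) = mex{0,2} = 1
G(19) = mex{0,2} = 1
G_A(19) = 1.
Pile B, S = {1, 3, 5, 8, 9}:
G(0) = 0
G(1) = mex{0} = 1
G(2) = mex{1} = 0
G(3) = mex{0,0} = 1
G(4) = mex{1,1} = 0
G(5) = mex{0,0,0} = 1
G(6) = mex{1,1,1} = 0
G(7) = mex{0,0,0} = 1
G(8) = mex{1,1,1,0} = 2
G(9) = mex{2,0,0,1,0} = 3
G(10) = mex{3,1,1,0,1} = 2
G(11) = mex{2,2,0,1,0} = 3
G_B(11) = 3.
Combined Grundy value = 1 ⊕ 3 = 2.

2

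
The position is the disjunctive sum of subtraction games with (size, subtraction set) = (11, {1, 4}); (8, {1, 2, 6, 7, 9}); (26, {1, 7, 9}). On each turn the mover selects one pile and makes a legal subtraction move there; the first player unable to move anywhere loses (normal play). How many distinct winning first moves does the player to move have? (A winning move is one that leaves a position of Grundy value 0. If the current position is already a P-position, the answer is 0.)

Pile A, S = {1, 4}:
G(0) = 0
G(1) = mex{0} = 1
G(2) = mex{1} = 0
G(3) = mex{0} = 1
G(4) = mex{1,0} = 2
G(5) = mex{2,1} = 0
G(6) = mex{0,0} = 1
G(7) = mex{1,1} = 0
G(8) = mex{0,2} = 1
G(9) = mex{1,0} = 2
G(10) = mex{2,1} = 0
G(11) = mex{0,0} = 1
G_A(11) = 1.
Pile B, S = {1, 2, 6, 7, 9}:
G(0) = 0
G(1) = mex{0} = 1
G(2) = mex{1,0} = 2
G(3) = mex{2,1} = 0
G(4) = mex{0,2} = 1
G(5) = mex{1,0} = 2
G(6) = mex{2,1,0} = 3
G(7) = mex{3,2,1,0} = 4
G(8) = mex{4,3,2,1} = 0
G_B(8) = 0.
Pile C, S = {1, 7, 9}:
G(0) = 0
G(1) = mex{0} = 1
G(2) = mex{1} = 0
G(3) = mex{0} = 1
G(4) = mex{1} = 0
G(5) = mex{0} = 1
G(6) = mex{1} = 0
G(7) = mex{0,0} = 1
G(8) = mex{1,1} = 0
G(9) = mex{0,0,0} = 1
G(10) = mex{1,1,1} = 0
G(11) = mex{0,0,0} = 1
G(12) = mex{1,1,1} = 0
G(13) = mex{0,0,0} = 1
G(14) = mex{1,1,1} = 0
G(15) = mex{0,0,0} = 1
G(16) = mex{1,1,1} = 0
G(17) = mex{0,0,0} = 1
G(18) = mex{1,1,1} = 0
G(19) = mex{0,0,0} = 1
G(20) = mex{1,1,1} = 0
G(21) = mex{0,0,0} = 1
G(22) = mex{1,1,1} = 0
G(23) = mex{0,0,0} = 1
G(24) = mex{1,1,1} = 0
G(25) = mex{0,0,0} = 1
G(26) = mex{1,1,1} = 0
G_C(26) = 0.
Combined Grundy value = 1 ⊕ 0 ⊕ 0 = 1.
A winning move leaves total XOR = 0, i.e. changes one component's Grundy value g to g ⊕ X where X is the current total.
Pile A: need g' = 1⊕1 = 0. Options: 11−1→G=0, 11−4→G=0. Hits: 2.
Pile B: need g' = 0⊕1 = 1. Options: 8−1→G=4, 8−2→G=3, 8−6→G=2, 8−7→G=1. Hits: 1.
Pile C: need g' = 0⊕1 = 1. Options: 26−1→G=1, 26−7→G=1, 26−9→G=1. Hits: 3.

6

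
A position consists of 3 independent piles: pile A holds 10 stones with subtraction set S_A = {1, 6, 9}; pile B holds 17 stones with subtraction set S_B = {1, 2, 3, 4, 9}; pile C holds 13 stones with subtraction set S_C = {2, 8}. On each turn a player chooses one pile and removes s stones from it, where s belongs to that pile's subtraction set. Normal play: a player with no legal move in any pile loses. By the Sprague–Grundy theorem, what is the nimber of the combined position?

Pile A, S = {1, 6, 9}:
n :  0  1  2  3  4  5  6  7  8  9 10
G :  0  1  0  1  0  1  2  0  1  2  3
G_A(10) = 3.
Pile B, S = {1, 2, 3, 4, 9}:
n :  0  1  2  3  4  5  6  7  8  9 10 11 12 13 14 15 16 17
G :  0  1  2  3  4  0  1  2  3  4  0  1  2  3  4  0  1  2
G_B(17) = 2.
Pile C, S = {2, 8}:
G(0) = 0
G(1) = mex{} = 0
G(2) = mex{0} = 1
G(3) = mex{0} = 1
G(4) = mex{1} = 0
G(5) = mex{1} = 0
G(6) = mex{0} = 1
G(7) = mex{0} = 1
G(8) = mex{1,0} = 2
G(9) = mex{1,0} = 2
G(10) = mex{2,1} = 0
G(11) = mex{2,1} = 0
G(12) = mex{0,0} = 1
G(13) = mex{0,0} = 1
G_C(13) = 1.
Combined Grundy value = 3 ⊕ 2 ⊕ 1 = 0.

0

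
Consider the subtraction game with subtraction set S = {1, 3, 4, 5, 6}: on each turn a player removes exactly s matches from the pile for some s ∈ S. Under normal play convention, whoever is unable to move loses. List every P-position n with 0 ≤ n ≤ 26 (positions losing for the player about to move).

G(0) = 0
G(1) = mex{0} = 1
G(2) = mex{1} = 0
G(3) = mex{0,0} = 1
G(4) = mex{1,1,0} = 2
G(5) = mex{2,0,1,0} = 3
G(6) = mex{3,1,0,1,0} = 2
G(7) = mex{2,2,1,0,1} = 3
G(8) = mex{3,3,2,1,0} = 4
G(9) = mex{4,2,3,2,1} = 0
G(10) = mex{0,3,2,3,2} = 1
G(11) = mex{1,4,3,2,3} = 0
G(12) = mex{0,0,4,3,2} = 1
G(13) = mex{1,1,0,4,3} = 2
G(14) = mex{2,0,1,0,4} = 3
G(15) = mex{3,1,0,1,0} = 2
G(16) = mex{2,2,1,0,1} = 3
G(17) = mex{3,3,2,1,0} = 4
G(18) = mex{4,2,3,2,1} = 0
G(19) = mex{0,3,2,3,2} = 1
G(20) = mex{1,4,3,2,3} = 0
G(21) = mex{0,0,4,3,2} = 1
G(22) = mex{1,1,0,4,3} = 2
G(23) = mex{2,0,1,0,4} = 3
G(24) = mex{3,1,0,1,0} = 2
G(25) = mex{2,2,1,0,1} = 3
G(26) = mex{3,3,2,1,0} = 4
P-positions are exactly the n with G(n) = 0.

0, 2, 9, 11, 18, 20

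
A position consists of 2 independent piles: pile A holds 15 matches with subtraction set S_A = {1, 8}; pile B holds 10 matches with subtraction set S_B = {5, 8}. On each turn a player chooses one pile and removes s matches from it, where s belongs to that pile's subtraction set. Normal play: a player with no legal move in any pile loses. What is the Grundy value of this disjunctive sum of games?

Pile A, S = {1, 8}:
n :  0  1  2  3  4  5  6  7  8  9 10 11 12 13 14 15
G :  0  1  0  1  0  1  0  1  2  0  1  0  1  0  1  0
G_A(15) = 0.
Pile B, S = {5, 8}:
G(0) = 0
G(1) = mex{} = 0
G(2) = mex{} = 0
G(3) = mex{} = 0
G(4) = mex{} = 0
G(5) = mex{0} = 1
G(6) = mex{0} = 1
G(7) = mex{0} = 1
G(8) = mex{0,0} = 1
G(9) = mex{0,0} = 1
G(10) = mex{1,0} = 2
G_B(10) = 2.
Combined Grundy value = 0 ⊕ 2 = 2.

2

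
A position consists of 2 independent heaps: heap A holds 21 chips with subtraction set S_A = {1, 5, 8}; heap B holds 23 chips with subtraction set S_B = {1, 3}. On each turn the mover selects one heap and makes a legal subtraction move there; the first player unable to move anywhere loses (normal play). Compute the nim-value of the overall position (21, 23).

3

Heap A, S = {1, 5, 8}:
G(0) = 0
G(1) = mex{0} = 1
G(2) = mex{1} = 0
G(3) = mex{0} = 1
G(4) = mex{1} = 0
G(5) = mex{0,0} = 1
G(6) = mex{1,1} = 0
G(7) = mex{0,0} = 1
G(8) = mex{1,1,0} = 2
G(9) = mex{2,0,1} = 3
G(10) = mex{3,1,0} = 2
G(11) = mex{2,0,1} = 3
G(12) = mex{3,1,0} = 2
G(13) = mex{2,2,1} = 0
G(14) = mex{0,3,0} = 1
G(15) = mex{1,2,1} = 0
G(16) = mex{0,3,2} = 1
G(17) = mex{1,2,3} = 0
G(18) = mex{0,0,2} = 1
G(19) = mex{1,1,3} = 0
G(20) = mex{0,0,2} = 1
G(21) = mex{1,1,0} = 2
G_A(21) = 2.
Heap B, S = {1, 3}:
n :  0  1  2  3  4  5  6  7  8  9 10 11 12 13 14 15 16 17 18 19 20 21 22 23
G :  0  1  0  1  0  1  0  1  0  1  0  1  0  1  0  1  0  1  0  1  0  1  0  1
G_B(23) = 1.
Combined Grundy value = 2 ⊕ 1 = 3.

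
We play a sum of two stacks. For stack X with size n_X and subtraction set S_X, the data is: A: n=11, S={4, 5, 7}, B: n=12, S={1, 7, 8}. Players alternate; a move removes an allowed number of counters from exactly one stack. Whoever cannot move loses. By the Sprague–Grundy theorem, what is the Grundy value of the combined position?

Stack A, S = {4, 5, 7}:
G(0) = 0
G(1) = mex{} = 0
G(2) = mex{} = 0
G(3) = mex{} = 0
G(4) = mex{0} = 1
G(5) = mex{0,0} = 1
G(6) = mex{0,0} = 1
G(7) = mex{0,0,0} = 1
G(8) = mex{1,0,0} = 2
G(9) = mex{1,1,0} = 2
G(10) = mex{1,1,0} = 2
G(11) = mex{1,1,1} = 0
G_A(11) = 0.
Stack B, S = {1, 7, 8}:
G(0) = 0
G(1) = mex{0} = 1
G(2) = mex{1} = 0
G(3) = mex{0} = 1
G(4) = mex{1} = 0
G(5) = mex{0} = 1
G(6) = mex{1} = 0
G(7) = mex{0,0} = 1
G(8) = mex{1,1,0} = 2
G(9) = mex{2,0,1} = 3
G(10) = mex{3,1,0} = 2
G(11) = mex{2,0,1} = 3
G(12) = mex{3,1,0} = 2
G_B(12) = 2.
Combined Grundy value = 0 ⊕ 2 = 2.

2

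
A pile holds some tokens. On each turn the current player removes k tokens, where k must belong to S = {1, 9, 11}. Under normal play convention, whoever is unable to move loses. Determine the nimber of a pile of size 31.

G(0) = 0
G(1) = mex{0} = 1
G(2) = mex{1} = 0
G(3) = mex{0} = 1
G(4) = mex{1} = 0
G(5) = mex{0} = 1
G(6) = mex{1} = 0
G(7) = mex{0} = 1
G(8) = mex{1} = 0
G(9) = mex{0,0} = 1
G(10) = mex{1,1} = 0
G(11) = mex{0,0,0} = 1
G(12) = mex{1,1,1} = 0
G(13) = mex{0,0,0} = 1
G(14) = mex{1,1,1} = 0
G(15) = mex{0,0,0} = 1
G(16) = mex{1,1,1} = 0
G(17) = mex{0,0,0} = 1
G(18) = mex{1,1,1} = 0
G(19) = mex{0,0,0} = 1
G(20) = mex{1,1,1} = 0
G(21) = mex{0,0,0} = 1
G(22) = mex{1,1,1} = 0
G(23) = mex{0,0,0} = 1
G(24) = mex{1,1,1} = 0
G(25) = mex{0,0,0} = 1
G(26) = mex{1,1,1} = 0
G(27) = mex{0,0,0} = 1
G(28) = mex{1,1,1} = 0
G(29) = mex{0,0,0} = 1
G(30) = mex{1,1,1} = 0
G(31) = mex{0,0,0} = 1

1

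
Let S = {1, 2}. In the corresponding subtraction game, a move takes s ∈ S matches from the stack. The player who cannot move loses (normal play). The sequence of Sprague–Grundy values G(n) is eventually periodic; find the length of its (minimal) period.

3

G(0) = 0
G(1) = mex{0} = 1
G(2) = mex{1,0} = 2
G(3) = mex{2,1} = 0
G(4) = mex{0,2} = 1
G(5) = mex{1,0} = 2
G(6) = mex{2,1} = 0
G(7) = mex{0,2} = 1
G(8) = mex{1,0} = 2
G(9) = mex{2,1} = 0
G(10) = mex{0,2} = 1
G(11) = mex{1,0} = 2
G(12) = mex{2,1} = 0
G(13) = mex{0,2} = 1
G(14) = mex{1,0} = 2
G(n+3) = G(n) holds for n = 0,…,1 (a full window of length max(S) = 2), so the sequence is purely periodic with period 3.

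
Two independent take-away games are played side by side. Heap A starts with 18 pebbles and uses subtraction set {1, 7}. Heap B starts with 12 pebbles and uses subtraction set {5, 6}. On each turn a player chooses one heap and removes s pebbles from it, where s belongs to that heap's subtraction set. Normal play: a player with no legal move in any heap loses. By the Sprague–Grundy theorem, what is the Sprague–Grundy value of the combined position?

Heap A, S = {1, 7}:
n :  0  1  2  3  4  5  6  7  8  9 10 11 12 13 14 15 16 17 18
G :  0  1  0  1  0  1  0  1  0  1  0  1  0  1  0  1  0  1  0
G_A(18) = 0.
Heap B, S = {5, 6}:
n :  0  1  2  3  4  5  6  7  8  9 10 11 12
G :  0  0  0  0  0  1  1  1  1  1  2  0  0
G_B(12) = 0.
Combined Grundy value = 0 ⊕ 0 = 0.

0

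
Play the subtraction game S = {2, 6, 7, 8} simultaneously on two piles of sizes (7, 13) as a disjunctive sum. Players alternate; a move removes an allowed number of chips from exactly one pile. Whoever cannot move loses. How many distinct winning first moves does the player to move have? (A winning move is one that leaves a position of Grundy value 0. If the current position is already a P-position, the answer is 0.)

2

All piles use S = {2, 6, 7, 8}:
G(0) = 0
G(1) = mex{} = 0
G(2) = mex{0} = 1
G(3) = mex{0} = 1
G(4) = mex{1} = 0
G(5) = mex{1} = 0
G(6) = mex{0,0} = 1
G(7) = mex{0,0,0} = 1
G(8) = mex{1,1,0,0} = 2
G(9) = mex{1,1,1,0} = 2
G(10) = mex{2,0,1,1} = 3
G(11) = mex{2,0,0,1} = 3
G(12) = mex{3,1,0,0} = 2
G(13) = mex{3,1,1,0} = 2
Pile A: G(7) = 1.
Pile B: G(13) = 2.
Combined Grundy value = 1 ⊕ 2 = 3.
A winning move leaves total XOR = 0, i.e. changes one component's Grundy value g to g ⊕ X where X is the current total.
Pile A: need g' = 1⊕3 = 2. Options: 7−2→G=0, 7−6→G=0, 7−7→G=0. Hits: 0.
Pile B: need g' = 2⊕3 = 1. Options: 13−2→G=3, 13−6→G=1, 13−7→G=1, 13−8→G=0. Hits: 2.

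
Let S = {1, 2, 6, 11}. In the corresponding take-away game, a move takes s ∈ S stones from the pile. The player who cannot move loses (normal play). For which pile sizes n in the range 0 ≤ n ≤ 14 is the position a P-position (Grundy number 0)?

G(0) = 0
G(1) = mex{0} = 1
G(2) = mex{1,0} = 2
G(3) = mex{2,1} = 0
G(4) = mex{0,2} = 1
G(5) = mex{1,0} = 2
G(6) = mex{2,1,0} = 3
G(7) = mex{3,2,1} = 0
G(8) = mex{0,3,2} = 1
G(9) = mex{1,0,0} = 2
G(10) = mex{2,1,1} = 0
G(11) = mex{0,2,2,0} = 1
G(12) = mex{1,0,3,1} = 2
G(13) = mex{2,1,0,2} = 3
G(14) = mex{3,2,1,0} = 4
P-positions are exactly the n with G(n) = 0.

0, 3, 7, 10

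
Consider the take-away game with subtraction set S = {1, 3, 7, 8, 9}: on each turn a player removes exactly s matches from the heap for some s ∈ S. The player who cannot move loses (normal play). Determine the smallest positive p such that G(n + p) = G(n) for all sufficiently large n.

n :  0  1  2  3  4  5  6  7  8  9 10 11 12 13 14 15 16 17 18 19 20 21 22 23 24 25 26 27 28 29 30 31 32 33
G :  0  1  0  1  0  1  0  1  2  3  2  3  2  3  2  3  0  1  0  1  0  1  0  1  2  3  2  3  2  3  2  3  0  1
G(n+16) = G(n) holds for n = 0,…,8 (a full window of length max(S) = 9), so the sequence is purely periodic with period 16.

16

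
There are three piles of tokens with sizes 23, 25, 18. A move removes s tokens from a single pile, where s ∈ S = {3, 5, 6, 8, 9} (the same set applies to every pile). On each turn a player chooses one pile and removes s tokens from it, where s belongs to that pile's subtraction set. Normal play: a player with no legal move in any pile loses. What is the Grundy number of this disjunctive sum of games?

1

All piles use S = {3, 5, 6, 8, 9}:
n :  0  1  2  3  4  5  6  7  8  9 10 11 12 13 14 15 16 17 18 19 20 21 22 23 24 25
G :  0  0  0  1  1  1  2  2  2  3  3  3  0  0  0  1  1  1  2  2  2  3  3  3  0  0
Pile A: G(23) = 3.
Pile B: G(25) = 0.
Pile C: G(18) = 2.
Combined Grundy value = 3 ⊕ 0 ⊕ 2 = 1.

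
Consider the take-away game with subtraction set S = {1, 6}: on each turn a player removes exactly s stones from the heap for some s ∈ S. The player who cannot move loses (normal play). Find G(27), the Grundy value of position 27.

2

n :  0  1  2  3  4  5  6  7  8  9 10 11 12 13 14 15 16 17 18 19 20 21 22 23 24 25 26 27
G :  0  1  0  1  0  1  2  0  1  0  1  0  1  2  0  1  0  1  0  1  2  0  1  0  1  0  1  2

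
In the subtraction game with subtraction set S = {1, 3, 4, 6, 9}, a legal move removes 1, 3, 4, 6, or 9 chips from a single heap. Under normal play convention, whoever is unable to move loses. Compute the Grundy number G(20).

1

G(0) = 0
G(1) = mex{0} = 1
G(2) = mex{1} = 0
G(3) = mex{0,0} = 1
G(4) = mex{1,1,0} = 2
G(5) = mex{2,0,1} = 3
G(6) = mex{3,1,0,0} = 2
G(7) = mex{2,2,1,1} = 0
G(8) = mex{0,3,2,0} = 1
G(9) = mex{1,2,3,1,0} = 4
G(10) = mex{4,0,2,2,1} = 3
G(11) = mex{3,1,0,3,0} = 2
G(12) = mex{2,4,1,2,1} = 0
G(13) = mex{0,3,4,0,2} = 1
G(14) = mex{1,2,3,1,3} = 0
G(15) = mex{0,0,2,4,2} = 1
G(16) = mex{1,1,0,3,0} = 2
G(17) = mex{2,0,1,2,1} = 3
G(18) = mex{3,1,0,0,4} = 2
G(19) = mex{2,2,1,1,3} = 0
G(20) = mex{0,3,2,0,2} = 1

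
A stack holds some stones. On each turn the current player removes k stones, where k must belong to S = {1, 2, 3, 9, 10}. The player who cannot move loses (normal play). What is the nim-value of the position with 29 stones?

1

G(0) = 0
G(1) = mex{0} = 1
G(2) = mex{1,0} = 2
G(3) = mex{2,1,0} = 3
G(4) = mex{3,2,1} = 0
G(5) = mex{0,3,2} = 1
G(6) = mex{1,0,3} = 2
G(7) = mex{2,1,0} = 3
G(8) = mex{3,2,1} = 0
G(9) = mex{0,3,2,0} = 1
G(10) = mex{1,0,3,1,0} = 2
G(11) = mex{2,1,0,2,1} = 3
G(12) = mex{3,2,1,3,2} = 0
G(13) = mex{0,3,2,0,3} = 1
G(14) = mex{1,0,3,1,0} = 2
G(15) = mex{2,1,0,2,1} = 3
G(16) = mex{3,2,1,3,2} = 0
G(17) = mex{0,3,2,0,3} = 1
G(18) = mex{1,0,3,1,0} = 2
G(19) = mex{2,1,0,2,1} = 3
G(20) = mex{3,2,1,3,2} = 0
G(21) = mex{0,3,2,0,3} = 1
G(22) = mex{1,0,3,1,0} = 2
G(23) = mex{2,1,0,2,1} = 3
G(24) = mex{3,2,1,3,2} = 0
G(25) = mex{0,3,2,0,3} = 1
G(26) = mex{1,0,3,1,0} = 2
G(27) = mex{2,1,0,2,1} = 3
G(28) = mex{3,2,1,3,2} = 0
G(29) = mex{0,3,2,0,3} = 1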